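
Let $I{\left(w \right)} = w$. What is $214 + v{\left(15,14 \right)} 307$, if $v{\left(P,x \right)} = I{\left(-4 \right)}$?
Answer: $-1014$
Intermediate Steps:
$v{\left(P,x \right)} = -4$
$214 + v{\left(15,14 \right)} 307 = 214 - 1228 = -1014$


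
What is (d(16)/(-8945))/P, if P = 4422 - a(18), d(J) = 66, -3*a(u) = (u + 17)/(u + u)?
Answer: -7128/4272230395 ≈ -1.6684e-6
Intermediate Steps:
a(u) = -(17 + u)/(6*u) (a(u) = -(u + 17)/(3*(u + u)) = -(17 + u)/(3*(2*u)) = -(17 + u)*1/(2*u)/3 = -(17 + u)/(6*u))
P = 477611/108 (P = 4422 - (-17 - 1*18)/(6*18) = 4422 - (-17 - 18)/(6*18) = 4422 - (-35)/(6*18) = 4422 - 1*(-35/108) = 4422 + 35/108 = 477611/108 ≈ 4422.3)
(d(16)/(-8945))/P = (66/(-8945))/(477611/108) = (66*(-1/8945))*(108/477611) = -66/8945*108/477611 = -7128/4272230395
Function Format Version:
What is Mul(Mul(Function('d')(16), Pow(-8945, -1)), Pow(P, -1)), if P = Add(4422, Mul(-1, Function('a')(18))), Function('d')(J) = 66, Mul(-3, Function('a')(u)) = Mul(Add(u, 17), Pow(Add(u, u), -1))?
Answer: Rational(-7128, 4272230395) ≈ -1.6684e-6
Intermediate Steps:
Function('a')(u) = Mul(Rational(-1, 6), Pow(u, -1), Add(17, u)) (Function('a')(u) = Mul(Rational(-1, 3), Mul(Add(u, 17), Pow(Add(u, u), -1))) = Mul(Rational(-1, 3), Mul(Add(17, u), Pow(Mul(2, u), -1))) = Mul(Rational(-1, 3), Mul(Add(17, u), Mul(Rational(1, 2), Pow(u, -1)))) = Mul(Rational(-1, 3), Mul(Rational(1, 2), Pow(u, -1), Add(17, u))) = Mul(Rational(-1, 6), Pow(u, -1), Add(17, u)))
P = Rational(477611, 108) (P = Add(4422, Mul(-1, Mul(Rational(1, 6), Pow(18, -1), Add(-17, Mul(-1, 18))))) = Add(4422, Mul(-1, Mul(Rational(1, 6), Rational(1, 18), Add(-17, -18)))) = Add(4422, Mul(-1, Mul(Rational(1, 6), Rational(1, 18), -35))) = Add(4422, Mul(-1, Rational(-35, 108))) = Add(4422, Rational(35, 108)) = Rational(477611, 108) ≈ 4422.3)
Mul(Mul(Function('d')(16), Pow(-8945, -1)), Pow(P, -1)) = Mul(Mul(66, Pow(-8945, -1)), Pow(Rational(477611, 108), -1)) = Mul(Mul(66, Rational(-1, 8945)), Rational(108, 477611)) = Mul(Rational(-66, 8945), Rational(108, 477611)) = Rational(-7128, 4272230395)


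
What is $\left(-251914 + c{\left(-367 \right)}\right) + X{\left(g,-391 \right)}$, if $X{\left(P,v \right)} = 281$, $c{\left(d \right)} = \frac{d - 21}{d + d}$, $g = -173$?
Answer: $- \frac{92349117}{367} \approx -2.5163 \cdot 10^{5}$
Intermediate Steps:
$c{\left(d \right)} = \frac{-21 + d}{2 d}$
$\left(-251914 + c{\left(-367 \right)}\right) + X{\left(g,-391 \right)} = \left(-251914 + \frac{-21 - 367}{2 \left(-367\right)}\right) + 281 = \left(-251914 + \frac{1}{2} \left(- \frac{1}{367}\right) \left(-388\right)\right) + 281 = \left(-251914 + \frac{194}{367}\right) + 281 = - \frac{92452244}{367} + 281 = - \frac{92349117}{367}$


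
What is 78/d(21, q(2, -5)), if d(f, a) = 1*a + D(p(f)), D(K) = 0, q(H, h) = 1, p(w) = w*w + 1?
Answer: 78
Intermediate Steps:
p(w) = 1 + w² (p(w) = w² + 1 = 1 + w²)
d(f, a) = a (d(f, a) = 1*a + 0 = a + 0 = a)
78/d(21, q(2, -5)) = 78/1 = 78*1 = 78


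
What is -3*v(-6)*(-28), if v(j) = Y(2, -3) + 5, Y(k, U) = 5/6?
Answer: 490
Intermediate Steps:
Y(k, U) = ⅚ (Y(k, U) = 5*(⅙) = ⅚)
v(j) = 35/6 (v(j) = ⅚ + 5 = 35/6)
-3*v(-6)*(-28) = -3*35/6*(-28) = -35/2*(-28) = 490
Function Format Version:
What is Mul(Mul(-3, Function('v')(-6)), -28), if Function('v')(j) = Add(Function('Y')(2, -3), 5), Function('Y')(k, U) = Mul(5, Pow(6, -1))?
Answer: 490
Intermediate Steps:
Function('Y')(k, U) = Rational(5, 6) (Function('Y')(k, U) = Mul(5, Rational(1, 6)) = Rational(5, 6))
Function('v')(j) = Rational(35, 6) (Function('v')(j) = Add(Rational(5, 6), 5) = Rational(35, 6))
Mul(Mul(-3, Function('v')(-6)), -28) = Mul(Mul(-3, Rational(35, 6)), -28) = Mul(Rational(-35, 2), -28) = 490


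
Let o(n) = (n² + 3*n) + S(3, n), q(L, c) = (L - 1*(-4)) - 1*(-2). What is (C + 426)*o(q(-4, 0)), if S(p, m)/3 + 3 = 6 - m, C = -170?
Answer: 3328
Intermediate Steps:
S(p, m) = 9 - 3*m (S(p, m) = -9 + 3*(6 - m) = -9 + (18 - 3*m) = 9 - 3*m)
q(L, c) = 6 + L (q(L, c) = (L + 4) + 2 = (4 + L) + 2 = 6 + L)
o(n) = 9 + n² (o(n) = (n² + 3*n) + (9 - 3*n) = 9 + n²)
(C + 426)*o(q(-4, 0)) = (-170 + 426)*(9 + (6 - 4)²) = 256*(9 + 2²) = 256*(9 + 4) = 256*13 = 3328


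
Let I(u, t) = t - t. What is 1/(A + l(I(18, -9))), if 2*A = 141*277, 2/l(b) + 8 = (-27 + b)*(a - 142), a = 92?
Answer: 1342/26207249 ≈ 5.1207e-5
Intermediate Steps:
I(u, t) = 0
l(b) = 2/(1342 - 50*b) (l(b) = 2/(-8 + (-27 + b)*(92 - 142)) = 2/(-8 + (-27 + b)*(-50)) = 2/(-8 + (1350 - 50*b)) = 2/(1342 - 50*b))
A = 39057/2 (A = (141*277)/2 = (½)*39057 = 39057/2 ≈ 19529.)
1/(A + l(I(18, -9))) = 1/(39057/2 - 1/(-671 + 25*0)) = 1/(39057/2 - 1/(-671 + 0)) = 1/(39057/2 - 1/(-671)) = 1/(39057/2 - 1*(-1/671)) = 1/(39057/2 + 1/671) = 1/(26207249/1342) = 1342/26207249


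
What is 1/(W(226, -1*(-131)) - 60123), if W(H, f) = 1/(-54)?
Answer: -54/3246643 ≈ -1.6633e-5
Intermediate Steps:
W(H, f) = -1/54
1/(W(226, -1*(-131)) - 60123) = 1/(-1/54 - 60123) = 1/(-3246643/54) = -54/3246643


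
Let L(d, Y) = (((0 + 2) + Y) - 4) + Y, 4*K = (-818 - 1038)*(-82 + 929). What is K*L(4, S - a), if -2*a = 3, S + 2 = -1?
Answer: 1965040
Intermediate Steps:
S = -3 (S = -2 - 1 = -3)
a = -3/2 (a = -½*3 = -3/2 ≈ -1.5000)
K = -393008 (K = ((-818 - 1038)*(-82 + 929))/4 = (-1856*847)/4 = (¼)*(-1572032) = -393008)
L(d, Y) = -2 + 2*Y (L(d, Y) = ((2 + Y) - 4) + Y = (-2 + Y) + Y = -2 + 2*Y)
K*L(4, S - a) = -393008*(-2 + 2*(-3 - 1*(-3/2))) = -393008*(-2 + 2*(-3 + 3/2)) = -393008*(-2 + 2*(-3/2)) = -393008*(-2 - 3) = -393008*(-5) = 1965040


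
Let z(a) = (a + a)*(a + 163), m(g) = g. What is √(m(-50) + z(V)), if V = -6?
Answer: I*√1934 ≈ 43.977*I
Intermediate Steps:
z(a) = 2*a*(163 + a) (z(a) = (2*a)*(163 + a) = 2*a*(163 + a))
√(m(-50) + z(V)) = √(-50 + 2*(-6)*(163 - 6)) = √(-50 + 2*(-6)*157) = √(-50 - 1884) = √(-1934) = I*√1934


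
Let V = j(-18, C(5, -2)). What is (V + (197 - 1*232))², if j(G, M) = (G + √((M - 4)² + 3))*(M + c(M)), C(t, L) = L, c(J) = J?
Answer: 1993 - 296*√39 ≈ 144.48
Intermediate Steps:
j(G, M) = 2*M*(G + √(3 + (-4 + M)²)) (j(G, M) = (G + √((M - 4)² + 3))*(M + M) = (G + √((-4 + M)² + 3))*(2*M) = (G + √(3 + (-4 + M)²))*(2*M) = 2*M*(G + √(3 + (-4 + M)²)))
V = 72 - 4*√39 (V = 2*(-2)*(-18 + √(3 + (-4 - 2)²)) = 2*(-2)*(-18 + √(3 + (-6)²)) = 2*(-2)*(-18 + √(3 + 36)) = 2*(-2)*(-18 + √39) = 72 - 4*√39 ≈ 47.020)
(V + (197 - 1*232))² = ((72 - 4*√39) + (197 - 1*232))² = ((72 - 4*√39) + (197 - 232))² = ((72 - 4*√39) - 35)² = (37 - 4*√39)²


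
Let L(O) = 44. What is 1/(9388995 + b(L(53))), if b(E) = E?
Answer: 1/9389039 ≈ 1.0651e-7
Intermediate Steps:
1/(9388995 + b(L(53))) = 1/(9388995 + 44) = 1/9389039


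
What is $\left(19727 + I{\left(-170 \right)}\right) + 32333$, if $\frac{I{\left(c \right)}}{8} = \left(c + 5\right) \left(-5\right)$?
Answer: $58660$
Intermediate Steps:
$I{\left(c \right)} = -200 - 40 c$ ($I{\left(c \right)} = 8 \left(c + 5\right) \left(-5\right) = 8 \left(5 + c\right) \left(-5\right) = 8 \left(-25 - 5 c\right) = -200 - 40 c$)
$\left(19727 + I{\left(-170 \right)}\right) + 32333 = \left(19727 - -6600\right) + 32333 = \left(19727 + \left(-200 + 6800\right)\right) + 32333 = \left(19727 + 6600\right) + 32333 = 26327 + 32333 = 58660$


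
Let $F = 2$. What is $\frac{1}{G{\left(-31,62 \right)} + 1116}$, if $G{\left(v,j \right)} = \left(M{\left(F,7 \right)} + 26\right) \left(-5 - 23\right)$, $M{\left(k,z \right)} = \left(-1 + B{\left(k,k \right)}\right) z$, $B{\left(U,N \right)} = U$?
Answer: $\frac{1}{192} \approx 0.0052083$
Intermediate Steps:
$M{\left(k,z \right)} = z \left(-1 + k\right)$ ($M{\left(k,z \right)} = \left(-1 + k\right) z = z \left(-1 + k\right)$)
$G{\left(v,j \right)} = -924$ ($G{\left(v,j \right)} = \left(7 \left(-1 + 2\right) + 26\right) \left(-5 - 23\right) = \left(7 \cdot 1 + 26\right) \left(-28\right) = \left(7 + 26\right) \left(-28\right) = 33 \left(-28\right) = -924$)
$\frac{1}{G{\left(-31,62 \right)} + 1116} = \frac{1}{-924 + 1116} = \frac{1}{192}$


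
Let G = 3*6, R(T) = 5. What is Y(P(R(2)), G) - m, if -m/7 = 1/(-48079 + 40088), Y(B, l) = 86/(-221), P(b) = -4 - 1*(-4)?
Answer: -688773/1766011 ≈ -0.39002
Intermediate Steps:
P(b) = 0 (P(b) = -4 + 4 = 0)
G = 18
Y(B, l) = -86/221 (Y(B, l) = 86*(-1/221) = -86/221)
m = 7/7991 (m = -7/(-48079 + 40088) = -7/(-7991) = -7*(-1/7991) = 7/7991 ≈ 0.00087599)
Y(P(R(2)), G) - m = -86/221 - 1*7/7991 = -86/221 - 7/7991 = -688773/1766011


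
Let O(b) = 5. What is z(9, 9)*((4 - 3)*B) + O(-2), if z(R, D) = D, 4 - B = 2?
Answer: 23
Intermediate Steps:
B = 2 (B = 4 - 1*2 = 4 - 2 = 2)
z(9, 9)*((4 - 3)*B) + O(-2) = 9*((4 - 3)*2) + 5 = 9*(1*2) + 5 = 9*2 + 5 = 18 + 5 = 23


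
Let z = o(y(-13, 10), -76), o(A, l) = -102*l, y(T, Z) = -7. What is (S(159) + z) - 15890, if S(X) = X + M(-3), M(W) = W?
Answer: -7982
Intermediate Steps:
S(X) = -3 + X (S(X) = X - 3 = -3 + X)
z = 7752 (z = -102*(-76) = 7752)
(S(159) + z) - 15890 = ((-3 + 159) + 7752) - 15890 = (156 + 7752) - 15890 = 7908 - 15890 = -7982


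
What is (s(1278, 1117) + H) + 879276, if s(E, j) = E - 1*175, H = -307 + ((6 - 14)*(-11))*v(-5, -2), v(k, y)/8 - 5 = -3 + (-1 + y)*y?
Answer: 885704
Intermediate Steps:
v(k, y) = 16 + 8*y*(-1 + y) (v(k, y) = 40 + 8*(-3 + (-1 + y)*y) = 40 + 8*(-3 + y*(-1 + y)) = 40 + (-24 + 8*y*(-1 + y)) = 16 + 8*y*(-1 + y))
H = 5325 (H = -307 + ((6 - 14)*(-11))*(16 - 8*(-2) + 8*(-2)²) = -307 + (-8*(-11))*(16 + 16 + 8*4) = -307 + 88*(16 + 16 + 32) = -307 + 88*64 = -307 + 5632 = 5325)
s(E, j) = -175 + E (s(E, j) = E - 175 = -175 + E)
(s(1278, 1117) + H) + 879276 = ((-175 + 1278) + 5325) + 879276 = (1103 + 5325) + 879276 = 6428 + 879276 = 885704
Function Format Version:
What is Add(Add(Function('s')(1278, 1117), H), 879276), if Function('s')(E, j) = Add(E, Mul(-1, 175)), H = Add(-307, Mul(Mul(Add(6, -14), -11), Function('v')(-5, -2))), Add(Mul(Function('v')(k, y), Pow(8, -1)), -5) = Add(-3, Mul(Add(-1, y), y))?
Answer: 885704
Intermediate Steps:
Function('v')(k, y) = Add(16, Mul(8, y, Add(-1, y))) (Function('v')(k, y) = Add(40, Mul(8, Add(-3, Mul(Add(-1, y), y)))) = Add(40, Mul(8, Add(-3, Mul(y, Add(-1, y))))) = Add(40, Add(-24, Mul(8, y, Add(-1, y)))) = Add(16, Mul(8, y, Add(-1, y))))
H = 5325 (H = Add(-307, Mul(Mul(Add(6, -14), -11), Add(16, Mul(-8, -2), Mul(8, Pow(-2, 2))))) = Add(-307, Mul(Mul(-8, -11), Add(16, 16, Mul(8, 4)))) = Add(-307, Mul(88, Add(16, 16, 32))) = Add(-307, Mul(88, 64)) = Add(-307, 5632) = 5325)
Function('s')(E, j) = Add(-175, E) (Function('s')(E, j) = Add(E, -175) = Add(-175, E))
Add(Add(Function('s')(1278, 1117), H), 879276) = Add(Add(Add(-175, 1278), 5325), 879276) = Add(Add(1103, 5325), 879276) = Add(6428, 879276) = 885704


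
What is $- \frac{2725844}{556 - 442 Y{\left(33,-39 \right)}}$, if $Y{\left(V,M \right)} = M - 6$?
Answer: $- \frac{1362922}{10223} \approx -133.32$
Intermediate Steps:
$Y{\left(V,M \right)} = -6 + M$
$- \frac{2725844}{556 - 442 Y{\left(33,-39 \right)}} = - \frac{2725844}{556 - 442 \left(-6 - 39\right)} = - \frac{2725844}{556 - -19890} = - \frac{2725844}{556 + 19890} = - \frac{2725844}{20446} = \left(-2725844\right) \frac{1}{20446} = - \frac{1362922}{10223}$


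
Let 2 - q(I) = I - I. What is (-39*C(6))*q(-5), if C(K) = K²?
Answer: -2808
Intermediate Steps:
q(I) = 2 (q(I) = 2 - (I - I) = 2 - 1*0 = 2 + 0 = 2)
(-39*C(6))*q(-5) = -39*6²*2 = -39*36*2 = -1404*2 = -2808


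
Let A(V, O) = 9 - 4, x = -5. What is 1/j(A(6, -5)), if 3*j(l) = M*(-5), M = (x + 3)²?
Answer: -3/20 ≈ -0.15000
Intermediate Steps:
M = 4 (M = (-5 + 3)² = (-2)² = 4)
A(V, O) = 5
j(l) = -20/3 (j(l) = (4*(-5))/3 = (⅓)*(-20) = -20/3)
1/j(A(6, -5)) = 1/(-20/3) = -3/20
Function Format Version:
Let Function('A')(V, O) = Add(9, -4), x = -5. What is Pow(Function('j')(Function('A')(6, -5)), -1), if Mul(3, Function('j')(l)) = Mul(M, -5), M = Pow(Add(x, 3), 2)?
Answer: Rational(-3, 20) ≈ -0.15000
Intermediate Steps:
M = 4 (M = Pow(Add(-5, 3), 2) = Pow(-2, 2) = 4)
Function('A')(V, O) = 5
Function('j')(l) = Rational(-20, 3) (Function('j')(l) = Mul(Rational(1, 3), Mul(4, -5)) = Mul(Rational(1, 3), -20) = Rational(-20, 3))
Pow(Function('j')(Function('A')(6, -5)), -1) = Pow(Rational(-20, 3), -1) = Rational(-3, 20)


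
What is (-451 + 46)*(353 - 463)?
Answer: 44550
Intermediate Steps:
(-451 + 46)*(353 - 463) = -405*(-110) = 44550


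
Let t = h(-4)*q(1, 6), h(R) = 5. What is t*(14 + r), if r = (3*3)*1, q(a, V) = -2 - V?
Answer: -920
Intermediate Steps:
r = 9 (r = 9*1 = 9)
t = -40 (t = 5*(-2 - 1*6) = 5*(-2 - 6) = 5*(-8) = -40)
t*(14 + r) = -40*(14 + 9) = -40*23 = -920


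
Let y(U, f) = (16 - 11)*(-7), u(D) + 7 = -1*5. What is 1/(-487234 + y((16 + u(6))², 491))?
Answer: -1/487269 ≈ -2.0523e-6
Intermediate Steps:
u(D) = -12 (u(D) = -7 - 1*5 = -7 - 5 = -12)
y(U, f) = -35 (y(U, f) = 5*(-7) = -35)
1/(-487234 + y((16 + u(6))², 491)) = 1/(-487234 - 35) = 1/(-487269) = -1/487269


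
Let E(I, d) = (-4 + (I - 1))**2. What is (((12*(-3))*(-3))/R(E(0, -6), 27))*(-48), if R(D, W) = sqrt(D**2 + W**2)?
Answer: -2592*sqrt(1354)/677 ≈ -140.88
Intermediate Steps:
E(I, d) = (-5 + I)**2 (E(I, d) = (-4 + (-1 + I))**2 = (-5 + I)**2)
(((12*(-3))*(-3))/R(E(0, -6), 27))*(-48) = (((12*(-3))*(-3))/(sqrt(((-5 + 0)**2)**2 + 27**2)))*(-48) = ((-36*(-3))/(sqrt(((-5)**2)**2 + 729)))*(-48) = (108/(sqrt(25**2 + 729)))*(-48) = (108/(sqrt(625 + 729)))*(-48) = (108/(sqrt(1354)))*(-48) = (108*(sqrt(1354)/1354))*(-48) = (54*sqrt(1354)/677)*(-48) = -2592*sqrt(1354)/677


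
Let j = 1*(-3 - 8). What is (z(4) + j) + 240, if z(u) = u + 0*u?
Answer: 233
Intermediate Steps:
z(u) = u (z(u) = u + 0 = u)
j = -11 (j = 1*(-11) = -11)
(z(4) + j) + 240 = (4 - 11) + 240 = -7 + 240 = 233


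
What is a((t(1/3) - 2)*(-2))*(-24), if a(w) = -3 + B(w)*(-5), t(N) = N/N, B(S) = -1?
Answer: -48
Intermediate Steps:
t(N) = 1
a(w) = 2 (a(w) = -3 - 1*(-5) = -3 + 5 = 2)
a((t(1/3) - 2)*(-2))*(-24) = 2*(-24) = -48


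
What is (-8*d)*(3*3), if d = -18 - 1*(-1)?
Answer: 1224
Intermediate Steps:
d = -17 (d = -18 + 1 = -17)
(-8*d)*(3*3) = (-8*(-17))*(3*3) = 136*9 = 1224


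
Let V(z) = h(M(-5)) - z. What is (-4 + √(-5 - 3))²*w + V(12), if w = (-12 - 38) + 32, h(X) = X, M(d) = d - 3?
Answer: -164 + 288*I*√2 ≈ -164.0 + 407.29*I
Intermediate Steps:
M(d) = -3 + d
V(z) = -8 - z (V(z) = (-3 - 5) - z = -8 - z)
w = -18 (w = -50 + 32 = -18)
(-4 + √(-5 - 3))²*w + V(12) = (-4 + √(-5 - 3))²*(-18) + (-8 - 1*12) = (-4 + √(-8))²*(-18) + (-8 - 12) = (-4 + 2*I*√2)²*(-18) - 20 = -18*(-4 + 2*I*√2)² - 20 = -20 - 18*(-4 + 2*I*√2)²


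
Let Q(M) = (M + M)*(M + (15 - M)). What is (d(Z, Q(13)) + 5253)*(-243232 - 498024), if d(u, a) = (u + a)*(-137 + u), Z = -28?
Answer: 40381403112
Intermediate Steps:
Q(M) = 30*M (Q(M) = (2*M)*15 = 30*M)
d(u, a) = (-137 + u)*(a + u) (d(u, a) = (a + u)*(-137 + u) = (-137 + u)*(a + u))
(d(Z, Q(13)) + 5253)*(-243232 - 498024) = (((-28)² - 4110*13 - 137*(-28) + (30*13)*(-28)) + 5253)*(-243232 - 498024) = ((784 - 137*390 + 3836 + 390*(-28)) + 5253)*(-741256) = ((784 - 53430 + 3836 - 10920) + 5253)*(-741256) = (-59730 + 5253)*(-741256) = -54477*(-741256) = 40381403112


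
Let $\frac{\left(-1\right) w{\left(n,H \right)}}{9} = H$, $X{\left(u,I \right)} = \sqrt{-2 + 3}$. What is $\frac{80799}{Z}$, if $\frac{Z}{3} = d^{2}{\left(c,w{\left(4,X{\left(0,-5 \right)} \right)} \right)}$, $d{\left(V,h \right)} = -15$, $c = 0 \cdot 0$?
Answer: $\frac{26933}{225} \approx 119.7$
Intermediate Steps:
$X{\left(u,I \right)} = 1$ ($X{\left(u,I \right)} = \sqrt{1} = 1$)
$w{\left(n,H \right)} = - 9 H$
$c = 0$
$Z = 675$ ($Z = 3 \left(-15\right)^{2} = 3 \cdot 225 = 675$)
$\frac{80799}{Z} = \frac{80799}{675} = 80799 \cdot \frac{1}{675} = \frac{26933}{225}$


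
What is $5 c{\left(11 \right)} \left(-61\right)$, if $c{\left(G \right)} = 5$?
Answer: $-1525$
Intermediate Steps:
$5 c{\left(11 \right)} \left(-61\right) = 5 \cdot 5 \left(-61\right) = 25 \left(-61\right) = -1525$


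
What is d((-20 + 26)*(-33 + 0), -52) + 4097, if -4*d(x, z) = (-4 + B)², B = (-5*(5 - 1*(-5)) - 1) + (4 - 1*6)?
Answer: 13139/4 ≈ 3284.8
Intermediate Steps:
B = -53 (B = (-5*(5 + 5) - 1) + (4 - 6) = (-5*10 - 1) - 2 = (-50 - 1) - 2 = -51 - 2 = -53)
d(x, z) = -3249/4 (d(x, z) = -(-4 - 53)²/4 = -¼*(-57)² = -¼*3249 = -3249/4)
d((-20 + 26)*(-33 + 0), -52) + 4097 = -3249/4 + 4097 = 13139/4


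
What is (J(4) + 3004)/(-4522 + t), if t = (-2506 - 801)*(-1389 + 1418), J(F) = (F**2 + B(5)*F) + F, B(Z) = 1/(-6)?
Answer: -1814/60255 ≈ -0.030105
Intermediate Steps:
B(Z) = -1/6
J(F) = F**2 + 5*F/6 (J(F) = (F**2 - F/6) + F = F**2 + 5*F/6)
t = -95903 (t = -3307*29 = -95903)
(J(4) + 3004)/(-4522 + t) = ((1/6)*4*(5 + 6*4) + 3004)/(-4522 - 95903) = ((1/6)*4*(5 + 24) + 3004)/(-100425) = ((1/6)*4*29 + 3004)*(-1/100425) = (58/3 + 3004)*(-1/100425) = (9070/3)*(-1/100425) = -1814/60255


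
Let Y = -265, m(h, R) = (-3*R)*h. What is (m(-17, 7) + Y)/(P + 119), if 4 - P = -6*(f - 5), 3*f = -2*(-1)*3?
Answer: 92/105 ≈ 0.87619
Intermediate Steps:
f = 2 (f = (-2*(-1)*3)/3 = (2*3)/3 = (⅓)*6 = 2)
m(h, R) = -3*R*h
P = -14 (P = 4 - (-6)*(2 - 5) = 4 - (-6)*(-3) = 4 - 1*18 = 4 - 18 = -14)
(m(-17, 7) + Y)/(P + 119) = (-3*7*(-17) - 265)/(-14 + 119) = (357 - 265)/105 = 92*(1/105) = 92/105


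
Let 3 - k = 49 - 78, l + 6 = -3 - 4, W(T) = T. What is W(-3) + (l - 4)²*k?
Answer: 9245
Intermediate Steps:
l = -13 (l = -6 + (-3 - 4) = -6 - 7 = -13)
k = 32 (k = 3 - (49 - 78) = 3 - 1*(-29) = 3 + 29 = 32)
W(-3) + (l - 4)²*k = -3 + (-13 - 4)²*32 = -3 + (-17)²*32 = -3 + 289*32 = -3 + 9248 = 9245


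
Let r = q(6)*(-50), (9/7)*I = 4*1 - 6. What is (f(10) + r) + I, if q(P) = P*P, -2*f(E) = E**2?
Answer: -16664/9 ≈ -1851.6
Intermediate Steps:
f(E) = -E**2/2
I = -14/9 (I = 7*(4*1 - 6)/9 = 7*(4 - 6)/9 = (7/9)*(-2) = -14/9 ≈ -1.5556)
q(P) = P**2
r = -1800 (r = 6**2*(-50) = 36*(-50) = -1800)
(f(10) + r) + I = (-1/2*10**2 - 1800) - 14/9 = (-1/2*100 - 1800) - 14/9 = (-50 - 1800) - 14/9 = -1850 - 14/9 = -16664/9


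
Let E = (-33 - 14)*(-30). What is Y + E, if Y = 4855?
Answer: 6265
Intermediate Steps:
E = 1410 (E = -47*(-30) = 1410)
Y + E = 4855 + 1410 = 6265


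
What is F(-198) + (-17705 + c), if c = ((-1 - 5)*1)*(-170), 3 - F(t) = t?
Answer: -16484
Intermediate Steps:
F(t) = 3 - t
c = 1020 (c = -6*1*(-170) = -6*(-170) = 1020)
F(-198) + (-17705 + c) = (3 - 1*(-198)) + (-17705 + 1020) = (3 + 198) - 16685 = 201 - 16685 = -16484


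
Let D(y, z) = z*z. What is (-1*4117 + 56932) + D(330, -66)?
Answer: 57171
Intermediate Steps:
D(y, z) = z**2
(-1*4117 + 56932) + D(330, -66) = (-1*4117 + 56932) + (-66)**2 = (-4117 + 56932) + 4356 = 52815 + 4356 = 57171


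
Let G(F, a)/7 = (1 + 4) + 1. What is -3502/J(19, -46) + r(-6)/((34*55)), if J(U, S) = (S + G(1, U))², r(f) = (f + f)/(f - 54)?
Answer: -8185921/37400 ≈ -218.88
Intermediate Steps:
r(f) = 2*f/(-54 + f) (r(f) = (2*f)/(-54 + f) = 2*f/(-54 + f))
G(F, a) = 42 (G(F, a) = 7*((1 + 4) + 1) = 7*(5 + 1) = 7*6 = 42)
J(U, S) = (42 + S)² (J(U, S) = (S + 42)² = (42 + S)²)
-3502/J(19, -46) + r(-6)/((34*55)) = -3502/(42 - 46)² + (2*(-6)/(-54 - 6))/((34*55)) = -3502/((-4)²) + (2*(-6)/(-60))/1870 = -3502/16 + (2*(-6)*(-1/60))*(1/1870) = -3502*1/16 + (⅕)*(1/1870) = -1751/8 + 1/9350 = -8185921/37400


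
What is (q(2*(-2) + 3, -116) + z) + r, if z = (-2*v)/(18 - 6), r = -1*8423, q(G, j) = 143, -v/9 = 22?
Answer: -8247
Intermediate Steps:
v = -198 (v = -9*22 = -198)
r = -8423
z = 33 (z = (-2*(-198))/(18 - 6) = 396/12 = 396*(1/12) = 33)
(q(2*(-2) + 3, -116) + z) + r = (143 + 33) - 8423 = 176 - 8423 = -8247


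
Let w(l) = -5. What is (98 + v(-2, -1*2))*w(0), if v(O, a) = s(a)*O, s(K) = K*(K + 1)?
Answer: -470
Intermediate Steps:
s(K) = K*(1 + K)
v(O, a) = O*a*(1 + a) (v(O, a) = (a*(1 + a))*O = O*a*(1 + a))
(98 + v(-2, -1*2))*w(0) = (98 - 2*(-1*2)*(1 - 1*2))*(-5) = (98 - 2*(-2)*(1 - 2))*(-5) = (98 - 2*(-2)*(-1))*(-5) = (98 - 4)*(-5) = 94*(-5) = -470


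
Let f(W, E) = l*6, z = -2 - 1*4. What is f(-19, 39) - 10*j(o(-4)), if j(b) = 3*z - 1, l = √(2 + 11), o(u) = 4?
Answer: 190 + 6*√13 ≈ 211.63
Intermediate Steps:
z = -6 (z = -2 - 4 = -6)
l = √13 ≈ 3.6056
f(W, E) = 6*√13 (f(W, E) = √13*6 = 6*√13)
j(b) = -19 (j(b) = 3*(-6) - 1 = -18 - 1 = -19)
f(-19, 39) - 10*j(o(-4)) = 6*√13 - 10*(-19) = 6*√13 + 190 = 190 + 6*√13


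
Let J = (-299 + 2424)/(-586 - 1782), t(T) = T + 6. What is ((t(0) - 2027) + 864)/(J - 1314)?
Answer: 2739776/3113677 ≈ 0.87992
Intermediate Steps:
t(T) = 6 + T
J = -2125/2368 (J = 2125/(-2368) = 2125*(-1/2368) = -2125/2368 ≈ -0.89738)
((t(0) - 2027) + 864)/(J - 1314) = (((6 + 0) - 2027) + 864)/(-2125/2368 - 1314) = ((6 - 2027) + 864)/(-3113677/2368) = (-2021 + 864)*(-2368/3113677) = -1157*(-2368/3113677) = 2739776/3113677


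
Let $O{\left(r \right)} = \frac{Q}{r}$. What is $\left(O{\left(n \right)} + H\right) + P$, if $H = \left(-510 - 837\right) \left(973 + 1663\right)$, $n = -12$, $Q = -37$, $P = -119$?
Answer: $- \frac{42609695}{12} \approx -3.5508 \cdot 10^{6}$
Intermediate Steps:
$H = -3550692$ ($H = \left(-1347\right) 2636 = -3550692$)
$O{\left(r \right)} = - \frac{37}{r}$
$\left(O{\left(n \right)} + H\right) + P = \left(- \frac{37}{-12} - 3550692\right) - 119 = \left(\left(-37\right) \left(- \frac{1}{12}\right) - 3550692\right) - 119 = \left(\frac{37}{12} - 3550692\right) - 119 = - \frac{42608267}{12} - 119 = - \frac{42609695}{12}$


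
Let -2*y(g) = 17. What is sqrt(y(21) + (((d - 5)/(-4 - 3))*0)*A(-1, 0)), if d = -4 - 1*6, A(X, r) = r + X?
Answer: I*sqrt(34)/2 ≈ 2.9155*I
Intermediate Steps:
A(X, r) = X + r
d = -10 (d = -4 - 6 = -10)
y(g) = -17/2 (y(g) = -1/2*17 = -17/2)
sqrt(y(21) + (((d - 5)/(-4 - 3))*0)*A(-1, 0)) = sqrt(-17/2 + (((-10 - 5)/(-4 - 3))*0)*(-1 + 0)) = sqrt(-17/2 + (-15/(-7)*0)*(-1)) = sqrt(-17/2 + (-15*(-1/7)*0)*(-1)) = sqrt(-17/2 + ((15/7)*0)*(-1)) = sqrt(-17/2 + 0*(-1)) = sqrt(-17/2 + 0) = sqrt(-17/2) = I*sqrt(34)/2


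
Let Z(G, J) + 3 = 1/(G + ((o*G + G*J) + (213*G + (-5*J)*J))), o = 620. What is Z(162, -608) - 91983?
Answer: -166651772089/1811708 ≈ -91986.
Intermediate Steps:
Z(G, J) = -3 + 1/(-5*J**2 + 834*G + G*J) (Z(G, J) = -3 + 1/(G + ((620*G + G*J) + (213*G + (-5*J)*J))) = -3 + 1/(G + ((620*G + G*J) + (213*G - 5*J**2))) = -3 + 1/(G + ((620*G + G*J) + (-5*J**2 + 213*G))) = -3 + 1/(G + (-5*J**2 + 833*G + G*J)) = -3 + 1/(-5*J**2 + 834*G + G*J))
Z(162, -608) - 91983 = (1 - 2502*162 + 15*(-608)**2 - 3*162*(-608))/(-5*(-608)**2 + 834*162 + 162*(-608)) - 91983 = (1 - 405324 + 15*369664 + 295488)/(-5*369664 + 135108 - 98496) - 91983 = (1 - 405324 + 5544960 + 295488)/(-1848320 + 135108 - 98496) - 91983 = 5435125/(-1811708) - 91983 = -1/1811708*5435125 - 91983 = -5435125/1811708 - 91983 = -166651772089/1811708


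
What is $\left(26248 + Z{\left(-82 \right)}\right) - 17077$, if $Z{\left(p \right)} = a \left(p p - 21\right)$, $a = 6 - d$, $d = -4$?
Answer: $76201$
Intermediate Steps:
$a = 10$ ($a = 6 - -4 = 6 + 4 = 10$)
$Z{\left(p \right)} = -210 + 10 p^{2}$ ($Z{\left(p \right)} = 10 \left(p p - 21\right) = 10 \left(p^{2} - 21\right) = 10 \left(-21 + p^{2}\right) = -210 + 10 p^{2}$)
$\left(26248 + Z{\left(-82 \right)}\right) - 17077 = \left(26248 - \left(210 - 10 \left(-82\right)^{2}\right)\right) - 17077 = \left(26248 + \left(-210 + 10 \cdot 6724\right)\right) - 17077 = \left(26248 + \left(-210 + 67240\right)\right) - 17077 = \left(26248 + 67030\right) - 17077 = 93278 - 17077 = 76201$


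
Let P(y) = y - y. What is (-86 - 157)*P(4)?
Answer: 0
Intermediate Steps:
P(y) = 0
(-86 - 157)*P(4) = (-86 - 157)*0 = -243*0 = 0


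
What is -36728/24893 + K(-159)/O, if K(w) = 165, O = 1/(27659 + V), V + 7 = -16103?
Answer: 47435690677/24893 ≈ 1.9056e+6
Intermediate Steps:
V = -16110 (V = -7 - 16103 = -16110)
O = 1/11549 (O = 1/(27659 - 16110) = 1/11549 ≈ 8.6588e-5)
-36728/24893 + K(-159)/O = -36728/24893 + 165/(1/11549) = -36728*1/24893 + 165*11549 = -36728/24893 + 1905585 = 47435690677/24893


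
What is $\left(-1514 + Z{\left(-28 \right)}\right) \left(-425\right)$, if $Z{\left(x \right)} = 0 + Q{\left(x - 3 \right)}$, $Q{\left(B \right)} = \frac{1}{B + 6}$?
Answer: $643467$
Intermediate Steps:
$Q{\left(B \right)} = \frac{1}{6 + B}$
$Z{\left(x \right)} = \frac{1}{3 + x}$ ($Z{\left(x \right)} = 0 + \frac{1}{6 + \left(x - 3\right)} = 0 + \frac{1}{6 + \left(-3 + x\right)} = 0 + \frac{1}{3 + x} = \frac{1}{3 + x}$)
$\left(-1514 + Z{\left(-28 \right)}\right) \left(-425\right) = \left(-1514 + \frac{1}{3 - 28}\right) \left(-425\right) = \left(-1514 + \frac{1}{-25}\right) \left(-425\right) = \left(-1514 - \frac{1}{25}\right) \left(-425\right) = \left(- \frac{37851}{25}\right) \left(-425\right) = 643467$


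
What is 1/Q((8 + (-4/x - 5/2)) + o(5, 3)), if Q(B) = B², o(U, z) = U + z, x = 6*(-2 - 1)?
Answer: 324/61009 ≈ 0.0053107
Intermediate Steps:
x = -18 (x = 6*(-3) = -18)
1/Q((8 + (-4/x - 5/2)) + o(5, 3)) = 1/(((8 + (-4/(-18) - 5/2)) + (5 + 3))²) = 1/(((8 + (-4*(-1/18) - 5*½)) + 8)²) = 1/(((8 + (2/9 - 5/2)) + 8)²) = 1/(((8 - 41/18) + 8)²) = 1/((103/18 + 8)²) = 1/((247/18)²) = 1/(61009/324) = 324/61009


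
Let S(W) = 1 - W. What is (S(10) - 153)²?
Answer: 26244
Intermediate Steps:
(S(10) - 153)² = ((1 - 1*10) - 153)² = ((1 - 10) - 153)² = (-9 - 153)² = (-162)² = 26244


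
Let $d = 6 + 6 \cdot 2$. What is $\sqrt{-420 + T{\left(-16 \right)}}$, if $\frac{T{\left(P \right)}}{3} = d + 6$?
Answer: $2 i \sqrt{87} \approx 18.655 i$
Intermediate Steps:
$d = 18$ ($d = 6 + 12 = 18$)
$T{\left(P \right)} = 72$ ($T{\left(P \right)} = 3 \left(18 + 6\right) = 3 \cdot 24 = 72$)
$\sqrt{-420 + T{\left(-16 \right)}} = \sqrt{-420 + 72} = \sqrt{-348} = 2 i \sqrt{87}$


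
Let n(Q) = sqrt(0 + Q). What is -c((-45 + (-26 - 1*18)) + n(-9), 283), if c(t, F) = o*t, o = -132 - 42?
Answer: -15486 + 522*I ≈ -15486.0 + 522.0*I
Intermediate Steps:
n(Q) = sqrt(Q)
o = -174
c(t, F) = -174*t
-c((-45 + (-26 - 1*18)) + n(-9), 283) = -(-174)*((-45 + (-26 - 1*18)) + sqrt(-9)) = -(-174)*((-45 + (-26 - 18)) + 3*I) = -(-174)*((-45 - 44) + 3*I) = -(-174)*(-89 + 3*I) = -(15486 - 522*I) = -15486 + 522*I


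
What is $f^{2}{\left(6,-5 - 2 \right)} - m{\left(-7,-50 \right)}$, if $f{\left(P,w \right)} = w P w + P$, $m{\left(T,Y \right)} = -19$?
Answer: $90019$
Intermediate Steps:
$f{\left(P,w \right)} = P + P w^{2}$ ($f{\left(P,w \right)} = P w w + P = P w^{2} + P = P + P w^{2}$)
$f^{2}{\left(6,-5 - 2 \right)} - m{\left(-7,-50 \right)} = \left(6 \left(1 + \left(-5 - 2\right)^{2}\right)\right)^{2} - -19 = \left(6 \left(1 + \left(-7\right)^{2}\right)\right)^{2} + 19 = \left(6 \left(1 + 49\right)\right)^{2} + 19 = \left(6 \cdot 50\right)^{2} + 19 = 300^{2} + 19 = 90000 + 19 = 90019$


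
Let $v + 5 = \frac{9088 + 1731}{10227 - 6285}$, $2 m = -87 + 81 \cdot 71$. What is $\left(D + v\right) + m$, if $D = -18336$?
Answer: $- \frac{61125659}{3942} \approx -15506.0$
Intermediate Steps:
$m = 2832$ ($m = \frac{-87 + 81 \cdot 71}{2} = \frac{-87 + 5751}{2} = \frac{1}{2} \cdot 5664 = 2832$)
$v = - \frac{8891}{3942}$ ($v = -5 + \frac{9088 + 1731}{10227 - 6285} = -5 + \frac{10819}{3942} = - \frac{8891}{3942} \approx -2.2555$)
$\left(D + v\right) + m = \left(-18336 - \frac{8891}{3942}\right) + 2832 = - \frac{72289403}{3942} + 2832 = - \frac{61125659}{3942}$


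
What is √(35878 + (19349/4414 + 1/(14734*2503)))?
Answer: 2*√14856927294505727318830717/40696199407 ≈ 189.43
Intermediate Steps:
√(35878 + (19349/4414 + 1/(14734*2503))) = √(35878 + (19349*(1/4414) + (1/14734)*(1/2503))) = √(35878 + (19349/4414 + 1/36879202)) = √(35878 + 178393920978/40696199407) = √(1460276636245324/40696199407) = 2*√14856927294505727318830717/40696199407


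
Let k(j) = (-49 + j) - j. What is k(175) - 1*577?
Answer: -626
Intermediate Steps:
k(j) = -49
k(175) - 1*577 = -49 - 1*577 = -49 - 577 = -626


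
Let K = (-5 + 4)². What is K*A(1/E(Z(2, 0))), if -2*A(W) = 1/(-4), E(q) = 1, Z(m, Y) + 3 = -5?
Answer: ⅛ ≈ 0.12500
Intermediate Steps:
Z(m, Y) = -8 (Z(m, Y) = -3 - 5 = -8)
A(W) = ⅛ (A(W) = -½/(-4) = -½*(-¼) = ⅛)
K = 1 (K = (-1)² = 1)
K*A(1/E(Z(2, 0))) = 1*(⅛) = ⅛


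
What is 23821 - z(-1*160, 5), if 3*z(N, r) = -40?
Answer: 71503/3 ≈ 23834.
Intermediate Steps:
z(N, r) = -40/3 (z(N, r) = (1/3)*(-40) = -40/3)
23821 - z(-1*160, 5) = 23821 - 1*(-40/3) = 23821 + 40/3 = 71503/3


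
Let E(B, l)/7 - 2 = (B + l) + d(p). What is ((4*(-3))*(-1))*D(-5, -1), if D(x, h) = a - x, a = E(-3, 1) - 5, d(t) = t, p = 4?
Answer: 336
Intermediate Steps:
E(B, l) = 42 + 7*B + 7*l (E(B, l) = 14 + 7*((B + l) + 4) = 14 + 7*(4 + B + l) = 14 + (28 + 7*B + 7*l) = 42 + 7*B + 7*l)
a = 23 (a = (42 + 7*(-3) + 7*1) - 5 = (42 - 21 + 7) - 5 = 28 - 5 = 23)
D(x, h) = 23 - x
((4*(-3))*(-1))*D(-5, -1) = ((4*(-3))*(-1))*(23 - 1*(-5)) = (-12*(-1))*(23 + 5) = 12*28 = 336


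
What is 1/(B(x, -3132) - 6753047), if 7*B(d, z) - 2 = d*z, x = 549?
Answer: -1/6998685 ≈ -1.4288e-7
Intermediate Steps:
B(d, z) = 2/7 + d*z/7 (B(d, z) = 2/7 + (d*z)/7 = 2/7 + d*z/7)
1/(B(x, -3132) - 6753047) = 1/((2/7 + (1/7)*549*(-3132)) - 6753047) = 1/((2/7 - 1719468/7) - 6753047) = 1/(-245638 - 6753047) = 1/(-6998685) = -1/6998685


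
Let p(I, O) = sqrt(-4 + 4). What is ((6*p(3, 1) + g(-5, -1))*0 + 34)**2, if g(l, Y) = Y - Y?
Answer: 1156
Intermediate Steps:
p(I, O) = 0 (p(I, O) = sqrt(0) = 0)
g(l, Y) = 0
((6*p(3, 1) + g(-5, -1))*0 + 34)**2 = ((6*0 + 0)*0 + 34)**2 = ((0 + 0)*0 + 34)**2 = (0*0 + 34)**2 = (0 + 34)**2 = 34**2 = 1156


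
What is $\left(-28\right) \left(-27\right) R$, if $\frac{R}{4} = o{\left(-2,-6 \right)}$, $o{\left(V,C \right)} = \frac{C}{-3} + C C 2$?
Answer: $223776$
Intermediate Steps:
$o{\left(V,C \right)} = 2 C^{2} - \frac{C}{3}$ ($o{\left(V,C \right)} = C \left(- \frac{1}{3}\right) + C^{2} \cdot 2 = - \frac{C}{3} + 2 C^{2} = 2 C^{2} - \frac{C}{3}$)
$R = 296$ ($R = 4 \cdot \frac{1}{3} \left(-6\right) \left(-1 + 6 \left(-6\right)\right) = 4 \cdot \frac{1}{3} \left(-6\right) \left(-1 - 36\right) = 4 \cdot \frac{1}{3} \left(-6\right) \left(-37\right) = 4 \cdot 74 = 296$)
$\left(-28\right) \left(-27\right) R = \left(-28\right) \left(-27\right) 296 = 756 \cdot 296 = 223776$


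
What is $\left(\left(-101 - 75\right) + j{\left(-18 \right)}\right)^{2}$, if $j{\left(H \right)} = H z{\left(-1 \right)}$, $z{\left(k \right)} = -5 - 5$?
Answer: $16$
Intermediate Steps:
$z{\left(k \right)} = -10$
$j{\left(H \right)} = - 10 H$ ($j{\left(H \right)} = H \left(-10\right) = - 10 H$)
$\left(\left(-101 - 75\right) + j{\left(-18 \right)}\right)^{2} = \left(\left(-101 - 75\right) - -180\right)^{2} = \left(-176 + 180\right)^{2} = 4^{2} = 16$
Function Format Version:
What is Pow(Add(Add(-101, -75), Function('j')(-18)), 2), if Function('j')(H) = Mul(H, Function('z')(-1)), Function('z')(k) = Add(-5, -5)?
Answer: 16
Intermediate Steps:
Function('z')(k) = -10
Function('j')(H) = Mul(-10, H) (Function('j')(H) = Mul(H, -10) = Mul(-10, H))
Pow(Add(Add(-101, -75), Function('j')(-18)), 2) = Pow(Add(Add(-101, -75), Mul(-10, -18)), 2) = Pow(Add(-176, 180), 2) = Pow(4, 2) = 16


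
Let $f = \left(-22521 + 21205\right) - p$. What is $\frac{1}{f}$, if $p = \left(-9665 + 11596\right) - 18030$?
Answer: $\frac{1}{14783} \approx 6.7645 \cdot 10^{-5}$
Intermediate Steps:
$p = -16099$ ($p = 1931 - 18030 = -16099$)
$f = 14783$ ($f = \left(-22521 + 21205\right) - -16099 = -1316 + 16099 = 14783$)
$\frac{1}{f} = \frac{1}{14783}$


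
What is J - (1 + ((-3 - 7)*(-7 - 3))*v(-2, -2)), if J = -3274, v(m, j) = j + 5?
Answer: -3575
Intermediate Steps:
v(m, j) = 5 + j
J - (1 + ((-3 - 7)*(-7 - 3))*v(-2, -2)) = -3274 - (1 + ((-3 - 7)*(-7 - 3))*(5 - 2)) = -3274 - (1 - 10*(-10)*3) = -3274 - (1 + 100*3) = -3274 - (1 + 300) = -3274 - 1*301 = -3274 - 301 = -3575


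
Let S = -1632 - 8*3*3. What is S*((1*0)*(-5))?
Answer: 0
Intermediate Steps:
S = -1704 (S = -1632 - 24*3 = -1632 - 1*72 = -1632 - 72 = -1704)
S*((1*0)*(-5)) = -1704*1*0*(-5) = -0*(-5) = -1704*0 = 0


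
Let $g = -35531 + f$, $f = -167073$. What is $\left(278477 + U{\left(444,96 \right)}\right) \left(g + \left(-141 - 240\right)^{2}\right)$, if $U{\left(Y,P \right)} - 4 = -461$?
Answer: $-15970302860$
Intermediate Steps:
$g = -202604$ ($g = -35531 - 167073 = -202604$)
$U{\left(Y,P \right)} = -457$ ($U{\left(Y,P \right)} = 4 - 461 = -457$)
$\left(278477 + U{\left(444,96 \right)}\right) \left(g + \left(-141 - 240\right)^{2}\right) = \left(278477 - 457\right) \left(-202604 + \left(-141 - 240\right)^{2}\right) = 278020 \left(-202604 + \left(-381\right)^{2}\right) = 278020 \left(-202604 + 145161\right) = 278020 \left(-57443\right) = -15970302860$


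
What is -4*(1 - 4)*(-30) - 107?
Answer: -467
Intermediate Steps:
-4*(1 - 4)*(-30) - 107 = -4*(-3)*(-30) - 107 = 12*(-30) - 107 = -360 - 107 = -467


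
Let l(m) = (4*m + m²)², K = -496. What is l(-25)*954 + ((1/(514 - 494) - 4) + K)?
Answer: 5258915001/20 ≈ 2.6295e+8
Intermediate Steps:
l(m) = (m² + 4*m)²
l(-25)*954 + ((1/(514 - 494) - 4) + K) = ((-25)²*(4 - 25)²)*954 + ((1/(514 - 494) - 4) - 496) = (625*(-21)²)*954 + ((1/20 - 4) - 496) = (625*441)*954 + ((1/20 - 4) - 496) = 275625*954 + (-79/20 - 496) = 262946250 - 9999/20 = 5258915001/20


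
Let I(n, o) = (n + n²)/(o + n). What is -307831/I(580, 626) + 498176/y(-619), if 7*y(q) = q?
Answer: -702463795247/104295310 ≈ -6735.3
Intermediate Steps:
y(q) = q/7
I(n, o) = (n + n²)/(n + o)
-307831/I(580, 626) + 498176/y(-619) = -307831*(580 + 626)/(580*(1 + 580)) + 498176/(((⅐)*(-619))) = -307831/(580*581/1206) + 498176/(-619/7) = -307831/(580*(1/1206)*581) + 498176*(-7/619) = -307831/168490/603 - 3487232/619 = -307831*603/168490 - 3487232/619 = -185622093/168490 - 3487232/619 = -702463795247/104295310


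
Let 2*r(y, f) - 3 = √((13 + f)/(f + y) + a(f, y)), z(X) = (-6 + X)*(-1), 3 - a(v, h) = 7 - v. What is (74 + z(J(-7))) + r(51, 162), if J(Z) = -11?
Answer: 185/2 + √7205577/426 ≈ 98.801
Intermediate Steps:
a(v, h) = -4 + v (a(v, h) = 3 - (7 - v) = 3 + (-7 + v) = -4 + v)
z(X) = 6 - X
r(y, f) = 3/2 + √(-4 + f + (13 + f)/(f + y))/2 (r(y, f) = 3/2 + √((13 + f)/(f + y) + (-4 + f))/2 = 3/2 + √(-4 + f + (13 + f)/(f + y))/2)
(74 + z(J(-7))) + r(51, 162) = (74 + (6 - 1*(-11))) + (3/2 + √((13 + 162 + (-4 + 162)*(162 + 51))/(162 + 51))/2) = (74 + (6 + 11)) + (3/2 + √((13 + 162 + 158*213)/213)/2) = (74 + 17) + (3/2 + √((13 + 162 + 33654)/213)/2) = 91 + (3/2 + √((1/213)*33829)/2) = 91 + (3/2 + √(33829/213)/2) = 91 + (3/2 + (√7205577/213)/2) = 91 + (3/2 + √7205577/426) = 185/2 + √7205577/426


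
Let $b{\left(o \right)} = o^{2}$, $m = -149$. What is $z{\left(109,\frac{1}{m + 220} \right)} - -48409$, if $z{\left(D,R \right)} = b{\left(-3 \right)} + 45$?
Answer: $48463$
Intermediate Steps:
$z{\left(D,R \right)} = 54$ ($z{\left(D,R \right)} = \left(-3\right)^{2} + 45 = 9 + 45 = 54$)
$z{\left(109,\frac{1}{m + 220} \right)} - -48409 = 54 - -48409 = 54 + 48409 = 48463$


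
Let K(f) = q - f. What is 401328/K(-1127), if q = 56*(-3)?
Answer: 401328/959 ≈ 418.49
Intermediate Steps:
q = -168
K(f) = -168 - f
401328/K(-1127) = 401328/(-168 - 1*(-1127)) = 401328/(-168 + 1127) = 401328/959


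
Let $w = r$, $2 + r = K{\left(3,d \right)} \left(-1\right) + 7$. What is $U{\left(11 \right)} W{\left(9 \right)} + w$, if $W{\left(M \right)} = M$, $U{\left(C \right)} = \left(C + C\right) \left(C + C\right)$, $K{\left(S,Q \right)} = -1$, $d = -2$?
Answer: $4362$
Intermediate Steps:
$U{\left(C \right)} = 4 C^{2}$ ($U{\left(C \right)} = 2 C 2 C = 4 C^{2}$)
$r = 6$ ($r = -2 + \left(\left(-1\right) \left(-1\right) + 7\right) = -2 + \left(1 + 7\right) = -2 + 8 = 6$)
$w = 6$
$U{\left(11 \right)} W{\left(9 \right)} + w = 4 \cdot 11^{2} \cdot 9 + 6 = 4 \cdot 121 \cdot 9 + 6 = 484 \cdot 9 + 6 = 4356 + 6 = 4362$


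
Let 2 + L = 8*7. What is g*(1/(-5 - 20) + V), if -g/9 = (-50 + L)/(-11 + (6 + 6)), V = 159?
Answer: -143064/25 ≈ -5722.6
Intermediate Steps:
L = 54 (L = -2 + 8*7 = -2 + 56 = 54)
g = -36 (g = -9*(-50 + 54)/(-11 + (6 + 6)) = -36/(-11 + 12) = -36/1 = -36 ≈ -36.000)
g*(1/(-5 - 20) + V) = -36*(1/(-5 - 20) + 159) = -36*(1/(-25) + 159) = -36*(-1/25 + 159) = -36*3974/25 = -143064/25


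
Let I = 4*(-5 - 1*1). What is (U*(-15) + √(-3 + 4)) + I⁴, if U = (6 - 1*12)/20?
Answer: 663563/2 ≈ 3.3178e+5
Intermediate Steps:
U = -3/10 (U = (6 - 12)*(1/20) = -6*1/20 = -3/10 ≈ -0.30000)
I = -24 (I = 4*(-5 - 1) = 4*(-6) = -24)
(U*(-15) + √(-3 + 4)) + I⁴ = (-3/10*(-15) + √(-3 + 4)) + (-24)⁴ = (9/2 + √1) + 331776 = (9/2 + 1) + 331776 = 11/2 + 331776 = 663563/2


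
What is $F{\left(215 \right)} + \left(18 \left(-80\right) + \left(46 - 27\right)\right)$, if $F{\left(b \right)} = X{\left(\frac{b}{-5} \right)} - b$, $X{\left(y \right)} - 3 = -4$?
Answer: $-1637$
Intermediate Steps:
$X{\left(y \right)} = -1$ ($X{\left(y \right)} = 3 - 4 = -1$)
$F{\left(b \right)} = -1 - b$
$F{\left(215 \right)} + \left(18 \left(-80\right) + \left(46 - 27\right)\right) = \left(-1 - 215\right) + \left(18 \left(-80\right) + \left(46 - 27\right)\right) = \left(-1 - 215\right) + \left(-1440 + 19\right) = -216 - 1421 = -1637$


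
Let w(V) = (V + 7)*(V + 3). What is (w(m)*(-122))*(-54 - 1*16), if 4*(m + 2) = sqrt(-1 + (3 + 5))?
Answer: 185745/4 + 12810*sqrt(7) ≈ 80328.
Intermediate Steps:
m = -2 + sqrt(7)/4 (m = -2 + sqrt(-1 + (3 + 5))/4 = -2 + sqrt(-1 + 8)/4 = -2 + sqrt(7)/4 ≈ -1.3386)
w(V) = (3 + V)*(7 + V) (w(V) = (7 + V)*(3 + V) = (3 + V)*(7 + V))
(w(m)*(-122))*(-54 - 1*16) = ((21 + (-2 + sqrt(7)/4)**2 + 10*(-2 + sqrt(7)/4))*(-122))*(-54 - 1*16) = ((21 + (-2 + sqrt(7)/4)**2 + (-20 + 5*sqrt(7)/2))*(-122))*(-54 - 16) = ((1 + (-2 + sqrt(7)/4)**2 + 5*sqrt(7)/2)*(-122))*(-70) = (-122 - 305*sqrt(7) - 122*(-2 + sqrt(7)/4)**2)*(-70) = 8540 + 8540*(-2 + sqrt(7)/4)**2 + 21350*sqrt(7)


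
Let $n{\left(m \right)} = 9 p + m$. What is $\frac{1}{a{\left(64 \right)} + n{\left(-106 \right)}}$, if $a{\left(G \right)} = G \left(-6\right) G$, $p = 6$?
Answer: $- \frac{1}{24628} \approx -4.0604 \cdot 10^{-5}$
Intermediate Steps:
$a{\left(G \right)} = - 6 G^{2}$ ($a{\left(G \right)} = - 6 G G = - 6 G^{2}$)
$n{\left(m \right)} = 54 + m$ ($n{\left(m \right)} = 9 \cdot 6 + m = 54 + m$)
$\frac{1}{a{\left(64 \right)} + n{\left(-106 \right)}} = \frac{1}{- 6 \cdot 64^{2} + \left(54 - 106\right)} = \frac{1}{\left(-6\right) 4096 - 52} = \frac{1}{-24576 - 52} = \frac{1}{-24628} = - \frac{1}{24628}$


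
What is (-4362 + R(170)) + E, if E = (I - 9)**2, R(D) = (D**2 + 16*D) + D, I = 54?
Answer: 29453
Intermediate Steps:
R(D) = D**2 + 17*D
E = 2025 (E = (54 - 9)**2 = 45**2 = 2025)
(-4362 + R(170)) + E = (-4362 + 170*(17 + 170)) + 2025 = (-4362 + 170*187) + 2025 = (-4362 + 31790) + 2025 = 27428 + 2025 = 29453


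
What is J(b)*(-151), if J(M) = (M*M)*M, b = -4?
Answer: 9664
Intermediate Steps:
J(M) = M**3 (J(M) = M**2*M = M**3)
J(b)*(-151) = (-4)**3*(-151) = -64*(-151) = 9664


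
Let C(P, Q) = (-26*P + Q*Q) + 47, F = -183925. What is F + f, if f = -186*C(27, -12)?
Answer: -88879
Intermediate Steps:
C(P, Q) = 47 + Q² - 26*P (C(P, Q) = (-26*P + Q²) + 47 = (Q² - 26*P) + 47 = 47 + Q² - 26*P)
f = 95046 (f = -186*(47 + (-12)² - 26*27) = -186*(47 + 144 - 702) = -186*(-511) = 95046)
F + f = -183925 + 95046 = -88879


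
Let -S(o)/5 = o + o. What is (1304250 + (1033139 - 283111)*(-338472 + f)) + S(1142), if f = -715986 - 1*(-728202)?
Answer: -244699842338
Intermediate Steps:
f = 12216 (f = -715986 + 728202 = 12216)
S(o) = -10*o (S(o) = -5*(o + o) = -10*o)
(1304250 + (1033139 - 283111)*(-338472 + f)) + S(1142) = (1304250 + (1033139 - 283111)*(-338472 + 12216)) - 10*1142 = (1304250 + 750028*(-326256)) - 11420 = (1304250 - 244701135168) - 11420 = -244699830918 - 11420 = -244699842338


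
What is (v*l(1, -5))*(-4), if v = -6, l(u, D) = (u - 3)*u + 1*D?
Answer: -168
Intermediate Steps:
l(u, D) = D + u*(-3 + u) (l(u, D) = (-3 + u)*u + D = u*(-3 + u) + D = D + u*(-3 + u))
(v*l(1, -5))*(-4) = -6*(-5 + 1² - 3*1)*(-4) = -6*(-5 + 1 - 3)*(-4) = -6*(-7)*(-4) = 42*(-4) = -168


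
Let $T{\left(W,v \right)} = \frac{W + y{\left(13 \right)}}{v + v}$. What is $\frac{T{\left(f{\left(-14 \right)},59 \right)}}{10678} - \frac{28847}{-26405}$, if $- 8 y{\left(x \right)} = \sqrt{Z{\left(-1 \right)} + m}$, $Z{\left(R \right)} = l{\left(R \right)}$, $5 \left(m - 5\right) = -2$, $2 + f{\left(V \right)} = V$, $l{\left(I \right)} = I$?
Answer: $\frac{9086728227}{8317601405} - \frac{3 \sqrt{10}}{50400160} \approx 1.0925$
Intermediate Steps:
$f{\left(V \right)} = -2 + V$
$m = \frac{23}{5}$ ($m = 5 + \frac{1}{5} \left(-2\right) = 5 - \frac{2}{5} = \frac{23}{5} \approx 4.6$)
$Z{\left(R \right)} = R$
$y{\left(x \right)} = - \frac{3 \sqrt{10}}{40}$ ($y{\left(x \right)} = - \frac{\sqrt{-1 + \frac{23}{5}}}{8} = - \frac{\sqrt{\frac{18}{5}}}{8} = - \frac{\frac{3}{5} \sqrt{10}}{8} = - \frac{3 \sqrt{10}}{40}$)
$T{\left(W,v \right)} = \frac{W - \frac{3 \sqrt{10}}{40}}{2 v}$ ($T{\left(W,v \right)} = \frac{W - \frac{3 \sqrt{10}}{40}}{v + v} = \frac{W - \frac{3 \sqrt{10}}{40}}{2 v}$)
$\frac{T{\left(f{\left(-14 \right)},59 \right)}}{10678} - \frac{28847}{-26405} = \frac{\frac{1}{80} \cdot \frac{1}{59} \left(- 3 \sqrt{10} + 40 \left(-2 - 14\right)\right)}{10678} - \frac{28847}{-26405} = \frac{1}{80} \cdot \frac{1}{59} \left(- 3 \sqrt{10} + 40 \left(-16\right)\right) \frac{1}{10678} - - \frac{28847}{26405} = \frac{1}{80} \cdot \frac{1}{59} \left(- 3 \sqrt{10} - 640\right) \frac{1}{10678} + \frac{28847}{26405} = \frac{1}{80} \cdot \frac{1}{59} \left(-640 - 3 \sqrt{10}\right) \frac{1}{10678} + \frac{28847}{26405} = \left(- \frac{8}{59} - \frac{3 \sqrt{10}}{4720}\right) \frac{1}{10678} + \frac{28847}{26405} = \left(- \frac{4}{315001} - \frac{3 \sqrt{10}}{50400160}\right) + \frac{28847}{26405} = \frac{9086728227}{8317601405} - \frac{3 \sqrt{10}}{50400160}$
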